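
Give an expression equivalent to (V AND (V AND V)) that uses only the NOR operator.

((V NOR V) NOR (((V NOR V) NOR (V NOR V)) NOR ((V NOR V) NOR (V NOR V))))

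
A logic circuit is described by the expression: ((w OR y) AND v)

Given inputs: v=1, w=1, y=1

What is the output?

Substituting: ((1 OR 1) AND 1)
= 1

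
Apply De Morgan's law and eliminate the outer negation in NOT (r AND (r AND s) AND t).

NOT r OR NOT (r AND s) OR NOT t
De Morgan's: NOT(AND of terms) = OR of negations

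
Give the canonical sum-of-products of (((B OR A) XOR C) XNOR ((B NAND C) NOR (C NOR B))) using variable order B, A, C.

Σm(0, 3) = (NOT B AND NOT A AND NOT C) OR (NOT B AND A AND C)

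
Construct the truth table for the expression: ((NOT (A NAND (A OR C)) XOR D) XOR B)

D | C | B | A | Output
----------------------
0 | 0 | 0 | 0 | 0
0 | 0 | 0 | 1 | 1
0 | 0 | 1 | 0 | 1
0 | 0 | 1 | 1 | 0
0 | 1 | 0 | 0 | 0
0 | 1 | 0 | 1 | 1
0 | 1 | 1 | 0 | 1
0 | 1 | 1 | 1 | 0
1 | 0 | 0 | 0 | 1
1 | 0 | 0 | 1 | 0
1 | 0 | 1 | 0 | 0
1 | 0 | 1 | 1 | 1
1 | 1 | 0 | 0 | 1
1 | 1 | 0 | 1 | 0
1 | 1 | 1 | 0 | 0
1 | 1 | 1 | 1 | 1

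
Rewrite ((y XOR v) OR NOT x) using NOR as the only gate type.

((((((y NOR v) NOR (y NOR v)) NOR ((y NOR v) NOR (y NOR v))) NOR ((((y NOR y) NOR (v NOR v)) NOR ((y NOR y) NOR (v NOR v))) NOR (((y NOR y) NOR (v NOR v)) NOR ((y NOR y) NOR (v NOR v))))) NOR (x NOR x)) NOR (((((y NOR v) NOR (y NOR v)) NOR ((y NOR v) NOR (y NOR v))) NOR ((((y NOR y) NOR (v NOR v)) NOR ((y NOR y) NOR (v NOR v))) NOR (((y NOR y) NOR (v NOR v)) NOR ((y NOR y) NOR (v NOR v))))) NOR (x NOR x)))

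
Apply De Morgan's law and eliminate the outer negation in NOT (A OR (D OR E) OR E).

NOT A AND NOT (D OR E) AND NOT E
De Morgan's: NOT(OR of terms) = AND of negations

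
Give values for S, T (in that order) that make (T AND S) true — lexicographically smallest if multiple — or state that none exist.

S=1, T=1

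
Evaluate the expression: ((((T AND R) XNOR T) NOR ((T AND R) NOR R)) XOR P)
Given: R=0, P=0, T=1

Substituting: ((((1 AND 0) XNOR 1) NOR ((1 AND 0) NOR 0)) XOR 0)
= 0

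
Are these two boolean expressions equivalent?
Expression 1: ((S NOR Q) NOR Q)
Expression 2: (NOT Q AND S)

Yes, they are equivalent — the two output columns agree on all 4 assignments:
Q | S | Expression 1 | Expression 2
-----------------------------------
0 | 0 | 0 | 0
0 | 1 | 1 | 1
1 | 0 | 0 | 0
1 | 1 | 0 | 0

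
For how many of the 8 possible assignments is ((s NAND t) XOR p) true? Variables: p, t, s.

Satisfying assignments: (0,0,0), (0,0,1), (0,1,0), (1,1,1)
Count: 4 out of 8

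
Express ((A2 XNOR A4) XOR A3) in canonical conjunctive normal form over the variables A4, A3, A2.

(A4 OR A3 OR NOT A2) AND (A4 OR NOT A3 OR A2) AND (NOT A4 OR A3 OR A2) AND (NOT A4 OR NOT A3 OR NOT A2)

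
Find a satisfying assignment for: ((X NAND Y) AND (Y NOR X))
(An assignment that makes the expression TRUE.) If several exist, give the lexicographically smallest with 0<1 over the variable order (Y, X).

Y=0, X=0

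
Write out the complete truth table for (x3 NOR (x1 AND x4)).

x3 | x4 | x1 | Output
---------------------
0 | 0 | 0 | 1
0 | 0 | 1 | 1
0 | 1 | 0 | 1
0 | 1 | 1 | 0
1 | 0 | 0 | 0
1 | 0 | 1 | 0
1 | 1 | 0 | 0
1 | 1 | 1 | 0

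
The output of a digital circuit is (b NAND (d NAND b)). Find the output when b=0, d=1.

Substituting: (0 NAND (1 NAND 0))
= 1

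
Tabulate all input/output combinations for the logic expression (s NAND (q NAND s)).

q | s | Output
--------------
0 | 0 | 1
0 | 1 | 0
1 | 0 | 1
1 | 1 | 1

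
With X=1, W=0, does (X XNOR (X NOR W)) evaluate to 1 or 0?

Substituting: (1 XNOR (1 NOR 0))
= 0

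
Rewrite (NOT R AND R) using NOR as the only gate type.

(((R NOR R) NOR (R NOR R)) NOR (R NOR R))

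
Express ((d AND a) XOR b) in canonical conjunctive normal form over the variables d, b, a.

(d OR b OR a) AND (d OR b OR NOT a) AND (NOT d OR b OR a) AND (NOT d OR NOT b OR NOT a)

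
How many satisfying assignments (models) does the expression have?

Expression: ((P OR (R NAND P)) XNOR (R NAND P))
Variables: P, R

Satisfying assignments: (0,0), (0,1), (1,0)
Count: 3 out of 4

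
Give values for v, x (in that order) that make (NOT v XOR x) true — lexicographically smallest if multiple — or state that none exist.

v=0, x=0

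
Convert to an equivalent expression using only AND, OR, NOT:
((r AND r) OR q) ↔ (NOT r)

(((r AND r) OR q) AND (NOT r)) OR (NOT ((r AND r) OR q) AND r)
(Biconditional = both true or both false)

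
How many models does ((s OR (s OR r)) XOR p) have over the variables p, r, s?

Satisfying assignments: (0,0,1), (0,1,0), (0,1,1), (1,0,0)
Count: 4 out of 8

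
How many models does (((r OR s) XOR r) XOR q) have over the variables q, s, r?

Satisfying assignments: (0,1,0), (1,0,0), (1,0,1), (1,1,1)
Count: 4 out of 8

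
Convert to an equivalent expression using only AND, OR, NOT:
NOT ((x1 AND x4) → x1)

(x1 AND x4) AND NOT x1
(Negated implication: NOT(A → B) = A AND NOT B)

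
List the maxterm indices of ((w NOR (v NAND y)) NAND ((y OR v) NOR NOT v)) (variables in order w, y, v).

ΠM() = TRUE (no maxterms)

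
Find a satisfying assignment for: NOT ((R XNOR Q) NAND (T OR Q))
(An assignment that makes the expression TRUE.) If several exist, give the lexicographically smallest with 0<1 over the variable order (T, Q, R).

T=0, Q=1, R=1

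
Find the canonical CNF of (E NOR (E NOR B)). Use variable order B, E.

(B OR E) AND (B OR NOT E) AND (NOT B OR NOT E)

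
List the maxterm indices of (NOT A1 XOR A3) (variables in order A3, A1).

ΠM(1, 2) = (A3 OR NOT A1) AND (NOT A3 OR A1)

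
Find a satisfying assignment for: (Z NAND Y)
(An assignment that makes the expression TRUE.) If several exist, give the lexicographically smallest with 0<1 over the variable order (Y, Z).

Y=0, Z=0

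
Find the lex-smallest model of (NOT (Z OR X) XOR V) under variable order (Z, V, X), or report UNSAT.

Z=0, V=0, X=0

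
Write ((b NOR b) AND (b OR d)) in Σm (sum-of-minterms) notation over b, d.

Σm(1) = (NOT b AND d)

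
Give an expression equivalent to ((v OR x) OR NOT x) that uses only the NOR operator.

((((v NOR x) NOR (v NOR x)) NOR (x NOR x)) NOR (((v NOR x) NOR (v NOR x)) NOR (x NOR x)))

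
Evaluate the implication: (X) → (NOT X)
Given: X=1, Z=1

Antecedent (X) = 1; consequent (NOT X) = 0.
1 → 0 = 0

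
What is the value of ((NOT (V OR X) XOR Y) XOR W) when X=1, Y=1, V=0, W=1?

Substituting: ((NOT (0 OR 1) XOR 1) XOR 1)
= 0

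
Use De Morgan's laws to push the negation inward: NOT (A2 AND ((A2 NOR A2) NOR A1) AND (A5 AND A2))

NOT A2 OR NOT ((A2 NOR A2) NOR A1) OR NOT (A5 AND A2)
De Morgan's: NOT(AND of terms) = OR of negations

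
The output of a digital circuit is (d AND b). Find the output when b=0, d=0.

Substituting: (0 AND 0)
= 0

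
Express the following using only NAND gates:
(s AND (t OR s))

((s NAND ((t NAND t) NAND (s NAND s))) NAND (s NAND ((t NAND t) NAND (s NAND s))))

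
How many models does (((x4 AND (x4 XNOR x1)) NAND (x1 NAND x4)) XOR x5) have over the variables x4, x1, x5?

Satisfying assignments: (0,0,0), (0,1,0), (1,0,0), (1,1,0)
Count: 4 out of 8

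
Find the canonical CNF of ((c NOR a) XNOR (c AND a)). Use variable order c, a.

(c OR a) AND (NOT c OR NOT a)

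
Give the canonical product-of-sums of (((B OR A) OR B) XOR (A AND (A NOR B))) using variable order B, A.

ΠM(0) = (B OR A)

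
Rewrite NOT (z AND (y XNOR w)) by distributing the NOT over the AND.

NOT z OR NOT (y XNOR w)
De Morgan's: NOT(AND of terms) = OR of negations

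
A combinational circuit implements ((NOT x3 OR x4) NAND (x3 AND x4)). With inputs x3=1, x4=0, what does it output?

Substituting: ((NOT 1 OR 0) NAND (1 AND 0))
= 1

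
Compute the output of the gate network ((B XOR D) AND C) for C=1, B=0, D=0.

Substituting: ((0 XOR 0) AND 1)
= 0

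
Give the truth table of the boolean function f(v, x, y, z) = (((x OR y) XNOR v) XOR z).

v | x | y | z | Output
----------------------
0 | 0 | 0 | 0 | 1
0 | 0 | 0 | 1 | 0
0 | 0 | 1 | 0 | 0
0 | 0 | 1 | 1 | 1
0 | 1 | 0 | 0 | 0
0 | 1 | 0 | 1 | 1
0 | 1 | 1 | 0 | 0
0 | 1 | 1 | 1 | 1
1 | 0 | 0 | 0 | 0
1 | 0 | 0 | 1 | 1
1 | 0 | 1 | 0 | 1
1 | 0 | 1 | 1 | 0
1 | 1 | 0 | 0 | 1
1 | 1 | 0 | 1 | 0
1 | 1 | 1 | 0 | 1
1 | 1 | 1 | 1 | 0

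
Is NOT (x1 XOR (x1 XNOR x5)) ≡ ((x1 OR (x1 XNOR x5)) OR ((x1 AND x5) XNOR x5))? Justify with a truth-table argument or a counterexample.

No. Counterexample: with x1=0, x5=0, Expression 1 = 0 but Expression 2 = 1.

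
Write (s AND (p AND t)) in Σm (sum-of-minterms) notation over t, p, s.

Σm(7) = (t AND p AND s)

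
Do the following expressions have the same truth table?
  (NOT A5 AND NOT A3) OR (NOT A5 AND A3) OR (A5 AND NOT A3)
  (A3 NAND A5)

Yes, they are equivalent — the two output columns agree on all 4 assignments:
A5 | A3 | Expression 1 | Expression 2
-------------------------------------
0 | 0 | 1 | 1
0 | 1 | 1 | 1
1 | 0 | 1 | 1
1 | 1 | 0 | 0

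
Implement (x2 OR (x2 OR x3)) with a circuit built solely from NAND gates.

((x2 NAND x2) NAND (((x2 NAND x2) NAND (x3 NAND x3)) NAND ((x2 NAND x2) NAND (x3 NAND x3))))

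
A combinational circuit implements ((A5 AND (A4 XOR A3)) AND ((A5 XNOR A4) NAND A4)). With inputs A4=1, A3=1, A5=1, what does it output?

Substituting: ((1 AND (1 XOR 1)) AND ((1 XNOR 1) NAND 1))
= 0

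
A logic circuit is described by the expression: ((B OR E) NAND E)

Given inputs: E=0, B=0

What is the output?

Substituting: ((0 OR 0) NAND 0)
= 1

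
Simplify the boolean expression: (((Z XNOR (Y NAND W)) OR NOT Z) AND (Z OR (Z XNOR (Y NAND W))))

By distribution ((E OR v) AND (E OR NOT v) = E):
= (Z XNOR (Y NAND W))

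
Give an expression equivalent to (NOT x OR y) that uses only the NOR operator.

(((x NOR x) NOR y) NOR ((x NOR x) NOR y))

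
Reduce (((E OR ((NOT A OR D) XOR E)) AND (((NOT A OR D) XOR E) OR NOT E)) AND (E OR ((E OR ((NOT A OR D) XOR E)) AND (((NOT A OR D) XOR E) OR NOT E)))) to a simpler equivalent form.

By absorption (E AND (E OR v) = E) then distribution ((E OR v) AND (E OR NOT v) = E):
= ((NOT A OR D) XOR E)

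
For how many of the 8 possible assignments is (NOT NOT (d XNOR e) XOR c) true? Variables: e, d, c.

Satisfying assignments: (0,0,0), (0,1,1), (1,0,1), (1,1,0)
Count: 4 out of 8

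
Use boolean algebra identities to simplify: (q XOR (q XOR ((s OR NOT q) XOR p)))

By XOR self-cancellation ((E XOR v) XOR v = E):
= ((s OR NOT q) XOR p)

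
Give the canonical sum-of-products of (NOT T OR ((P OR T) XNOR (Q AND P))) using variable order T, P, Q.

Σm(0, 1, 2, 3, 7) = (NOT T AND NOT P AND NOT Q) OR (NOT T AND NOT P AND Q) OR (NOT T AND P AND NOT Q) OR (NOT T AND P AND Q) OR (T AND P AND Q)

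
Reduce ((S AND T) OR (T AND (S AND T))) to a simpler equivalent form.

By absorption (E OR (E AND v) = E):
= (S AND T)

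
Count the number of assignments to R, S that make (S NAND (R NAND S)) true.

Satisfying assignments: (0,0), (1,0), (1,1)
Count: 3 out of 4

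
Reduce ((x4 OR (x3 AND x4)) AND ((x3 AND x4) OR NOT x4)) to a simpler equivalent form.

By distribution ((E OR v) AND (E OR NOT v) = E):
= (x3 AND x4)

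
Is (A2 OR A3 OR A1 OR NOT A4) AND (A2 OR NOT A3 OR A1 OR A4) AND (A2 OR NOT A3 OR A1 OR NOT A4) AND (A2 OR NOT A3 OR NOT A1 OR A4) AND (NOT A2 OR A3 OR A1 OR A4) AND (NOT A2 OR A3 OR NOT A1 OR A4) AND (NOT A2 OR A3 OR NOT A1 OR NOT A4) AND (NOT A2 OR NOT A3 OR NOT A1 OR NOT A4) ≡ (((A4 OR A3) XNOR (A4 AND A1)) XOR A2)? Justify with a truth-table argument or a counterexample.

Yes, they are equivalent — the two output columns agree on all 16 assignments:
A2 | A3 | A1 | A4 | Expression 1 | Expression 2
-----------------------------------------------
0 | 0 | 0 | 0 | 1 | 1
0 | 0 | 0 | 1 | 0 | 0
0 | 0 | 1 | 0 | 1 | 1
0 | 0 | 1 | 1 | 1 | 1
0 | 1 | 0 | 0 | 0 | 0
0 | 1 | 0 | 1 | 0 | 0
0 | 1 | 1 | 0 | 0 | 0
0 | 1 | 1 | 1 | 1 | 1
1 | 0 | 0 | 0 | 0 | 0
1 | 0 | 0 | 1 | 1 | 1
1 | 0 | 1 | 0 | 0 | 0
1 | 0 | 1 | 1 | 0 | 0
1 | 1 | 0 | 0 | 1 | 1
1 | 1 | 0 | 1 | 1 | 1
1 | 1 | 1 | 0 | 1 | 1
1 | 1 | 1 | 1 | 0 | 0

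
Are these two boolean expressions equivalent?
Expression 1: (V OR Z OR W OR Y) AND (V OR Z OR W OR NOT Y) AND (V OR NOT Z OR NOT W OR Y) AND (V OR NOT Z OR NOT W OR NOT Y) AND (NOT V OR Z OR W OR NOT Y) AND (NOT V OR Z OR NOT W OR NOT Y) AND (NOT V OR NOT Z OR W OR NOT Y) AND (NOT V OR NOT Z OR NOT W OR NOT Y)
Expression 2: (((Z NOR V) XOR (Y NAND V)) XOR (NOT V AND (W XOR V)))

Yes, they are equivalent — the two output columns agree on all 16 assignments:
V | Z | W | Y | Expression 1 | Expression 2
-------------------------------------------
0 | 0 | 0 | 0 | 0 | 0
0 | 0 | 0 | 1 | 0 | 0
0 | 0 | 1 | 0 | 1 | 1
0 | 0 | 1 | 1 | 1 | 1
0 | 1 | 0 | 0 | 1 | 1
0 | 1 | 0 | 1 | 1 | 1
0 | 1 | 1 | 0 | 0 | 0
0 | 1 | 1 | 1 | 0 | 0
1 | 0 | 0 | 0 | 1 | 1
1 | 0 | 0 | 1 | 0 | 0
1 | 0 | 1 | 0 | 1 | 1
1 | 0 | 1 | 1 | 0 | 0
1 | 1 | 0 | 0 | 1 | 1
1 | 1 | 0 | 1 | 0 | 0
1 | 1 | 1 | 0 | 1 | 1
1 | 1 | 1 | 1 | 0 | 0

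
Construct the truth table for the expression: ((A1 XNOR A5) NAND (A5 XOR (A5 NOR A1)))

A1 | A5 | Output
----------------
0 | 0 | 0
0 | 1 | 1
1 | 0 | 1
1 | 1 | 0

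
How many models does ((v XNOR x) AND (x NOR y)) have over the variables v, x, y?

Satisfying assignments: (0,0,0)
Count: 1 out of 8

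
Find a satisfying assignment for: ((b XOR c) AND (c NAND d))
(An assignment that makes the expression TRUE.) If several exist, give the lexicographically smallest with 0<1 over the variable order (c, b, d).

c=0, b=1, d=0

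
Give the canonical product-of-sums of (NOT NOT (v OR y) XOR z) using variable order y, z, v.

ΠM(0, 3, 6, 7) = (y OR z OR v) AND (y OR NOT z OR NOT v) AND (NOT y OR NOT z OR v) AND (NOT y OR NOT z OR NOT v)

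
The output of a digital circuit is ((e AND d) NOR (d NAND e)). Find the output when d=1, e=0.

Substituting: ((0 AND 1) NOR (1 NAND 0))
= 0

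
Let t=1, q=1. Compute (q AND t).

Substituting: (1 AND 1)
= 1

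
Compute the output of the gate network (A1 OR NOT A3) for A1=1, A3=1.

Substituting: (1 OR NOT 1)
= 1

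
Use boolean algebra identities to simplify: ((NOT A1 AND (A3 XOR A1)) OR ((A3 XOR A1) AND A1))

By distribution ((E AND v) OR (E AND NOT v) = E):
= (A3 XOR A1)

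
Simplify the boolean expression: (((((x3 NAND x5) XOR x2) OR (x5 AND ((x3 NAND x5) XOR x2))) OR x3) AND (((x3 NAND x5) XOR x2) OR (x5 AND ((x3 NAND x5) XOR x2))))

By absorption (E AND (E OR v) = E) then absorption (E OR (E AND v) = E):
= ((x3 NAND x5) XOR x2)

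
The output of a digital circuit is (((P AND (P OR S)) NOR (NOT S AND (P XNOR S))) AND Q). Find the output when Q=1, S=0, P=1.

Substituting: (((1 AND (1 OR 0)) NOR (NOT 0 AND (1 XNOR 0))) AND 1)
= 0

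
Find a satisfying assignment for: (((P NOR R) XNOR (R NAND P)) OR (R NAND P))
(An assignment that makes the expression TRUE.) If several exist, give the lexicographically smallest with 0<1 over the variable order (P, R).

P=0, R=0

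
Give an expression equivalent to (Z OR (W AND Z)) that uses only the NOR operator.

((Z NOR ((W NOR W) NOR (Z NOR Z))) NOR (Z NOR ((W NOR W) NOR (Z NOR Z))))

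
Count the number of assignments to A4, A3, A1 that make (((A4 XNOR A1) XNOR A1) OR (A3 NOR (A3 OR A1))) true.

Satisfying assignments: (0,0,0), (1,0,0), (1,0,1), (1,1,0), (1,1,1)
Count: 5 out of 8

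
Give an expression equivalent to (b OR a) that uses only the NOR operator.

((b NOR a) NOR (b NOR a))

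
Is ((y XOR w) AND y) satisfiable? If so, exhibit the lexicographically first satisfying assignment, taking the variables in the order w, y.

w=0, y=1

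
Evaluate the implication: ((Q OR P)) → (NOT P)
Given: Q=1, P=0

Antecedent ((Q OR P)) = 1; consequent (NOT P) = 1.
1 → 1 = 1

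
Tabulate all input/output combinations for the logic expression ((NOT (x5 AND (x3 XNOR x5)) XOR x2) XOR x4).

x3 | x2 | x4 | x5 | Output
--------------------------
0 | 0 | 0 | 0 | 1
0 | 0 | 0 | 1 | 1
0 | 0 | 1 | 0 | 0
0 | 0 | 1 | 1 | 0
0 | 1 | 0 | 0 | 0
0 | 1 | 0 | 1 | 0
0 | 1 | 1 | 0 | 1
0 | 1 | 1 | 1 | 1
1 | 0 | 0 | 0 | 1
1 | 0 | 0 | 1 | 0
1 | 0 | 1 | 0 | 0
1 | 0 | 1 | 1 | 1
1 | 1 | 0 | 0 | 0
1 | 1 | 0 | 1 | 1
1 | 1 | 1 | 0 | 1
1 | 1 | 1 | 1 | 0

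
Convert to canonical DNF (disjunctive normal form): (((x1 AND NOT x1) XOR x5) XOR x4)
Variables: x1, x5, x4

(NOT x1 AND NOT x5 AND x4) OR (NOT x1 AND x5 AND NOT x4) OR (x1 AND NOT x5 AND x4) OR (x1 AND x5 AND NOT x4)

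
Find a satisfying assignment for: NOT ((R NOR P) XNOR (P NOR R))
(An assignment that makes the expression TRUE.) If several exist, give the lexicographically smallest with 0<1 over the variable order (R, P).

UNSATISFIABLE - no assignment makes this expression true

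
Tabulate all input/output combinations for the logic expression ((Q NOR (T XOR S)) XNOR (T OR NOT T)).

Q | S | T | Output
------------------
0 | 0 | 0 | 1
0 | 0 | 1 | 0
0 | 1 | 0 | 0
0 | 1 | 1 | 1
1 | 0 | 0 | 0
1 | 0 | 1 | 0
1 | 1 | 0 | 0
1 | 1 | 1 | 0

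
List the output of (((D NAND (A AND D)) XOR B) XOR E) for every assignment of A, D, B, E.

A | D | B | E | Output
----------------------
0 | 0 | 0 | 0 | 1
0 | 0 | 0 | 1 | 0
0 | 0 | 1 | 0 | 0
0 | 0 | 1 | 1 | 1
0 | 1 | 0 | 0 | 1
0 | 1 | 0 | 1 | 0
0 | 1 | 1 | 0 | 0
0 | 1 | 1 | 1 | 1
1 | 0 | 0 | 0 | 1
1 | 0 | 0 | 1 | 0
1 | 0 | 1 | 0 | 0
1 | 0 | 1 | 1 | 1
1 | 1 | 0 | 0 | 0
1 | 1 | 0 | 1 | 1
1 | 1 | 1 | 0 | 1
1 | 1 | 1 | 1 | 0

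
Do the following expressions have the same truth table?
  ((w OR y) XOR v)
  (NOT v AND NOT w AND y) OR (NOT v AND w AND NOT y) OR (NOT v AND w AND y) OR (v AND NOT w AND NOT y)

Yes, they are equivalent — the two output columns agree on all 8 assignments:
v | w | y | Expression 1 | Expression 2
---------------------------------------
0 | 0 | 0 | 0 | 0
0 | 0 | 1 | 1 | 1
0 | 1 | 0 | 1 | 1
0 | 1 | 1 | 1 | 1
1 | 0 | 0 | 1 | 1
1 | 0 | 1 | 0 | 0
1 | 1 | 0 | 0 | 0
1 | 1 | 1 | 0 | 0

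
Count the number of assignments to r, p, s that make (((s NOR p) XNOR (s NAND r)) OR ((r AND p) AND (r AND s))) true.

Satisfying assignments: (0,0,0), (1,0,0), (1,0,1), (1,1,1)
Count: 4 out of 8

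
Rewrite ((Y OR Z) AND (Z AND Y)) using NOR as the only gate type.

((((Y NOR Z) NOR (Y NOR Z)) NOR ((Y NOR Z) NOR (Y NOR Z))) NOR (((Z NOR Z) NOR (Y NOR Y)) NOR ((Z NOR Z) NOR (Y NOR Y))))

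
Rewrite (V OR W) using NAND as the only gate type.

((V NAND V) NAND (W NAND W))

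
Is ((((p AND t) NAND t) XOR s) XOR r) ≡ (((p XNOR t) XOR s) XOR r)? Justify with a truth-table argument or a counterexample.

No. Counterexample: with p=0, s=0, t=1, r=0, Expression 1 = 1 but Expression 2 = 0.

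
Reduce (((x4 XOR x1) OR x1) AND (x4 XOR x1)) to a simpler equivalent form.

By absorption (E AND (E OR v) = E):
= (x4 XOR x1)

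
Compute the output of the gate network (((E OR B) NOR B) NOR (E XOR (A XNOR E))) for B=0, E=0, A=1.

Substituting: (((0 OR 0) NOR 0) NOR (0 XOR (1 XNOR 0)))
= 0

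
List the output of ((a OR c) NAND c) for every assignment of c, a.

c | a | Output
--------------
0 | 0 | 1
0 | 1 | 1
1 | 0 | 0
1 | 1 | 0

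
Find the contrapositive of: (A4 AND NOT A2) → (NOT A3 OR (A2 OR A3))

Contrapositive: NOT (NOT A3 OR (A2 OR A3)) → NOT (A4 AND NOT A2)
Note: A statement and its contrapositive are logically equivalent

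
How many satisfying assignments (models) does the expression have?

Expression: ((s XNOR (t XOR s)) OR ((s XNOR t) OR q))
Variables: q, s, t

Satisfying assignments: (0,0,0), (0,1,0), (0,1,1), (1,0,0), (1,0,1), (1,1,0), (1,1,1)
Count: 7 out of 8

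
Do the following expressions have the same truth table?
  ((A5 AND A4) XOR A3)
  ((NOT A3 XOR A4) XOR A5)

No. Counterexample: with A3=0, A4=0, A5=0, Expression 1 = 0 but Expression 2 = 1.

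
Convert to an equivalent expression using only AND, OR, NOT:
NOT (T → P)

T AND NOT P
(Negated implication: NOT(A → B) = A AND NOT B)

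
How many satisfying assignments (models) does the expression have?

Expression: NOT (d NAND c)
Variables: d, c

Satisfying assignments: (1,1)
Count: 1 out of 4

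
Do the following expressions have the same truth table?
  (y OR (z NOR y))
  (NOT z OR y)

Yes, they are equivalent — the two output columns agree on all 4 assignments:
z | y | Expression 1 | Expression 2
-----------------------------------
0 | 0 | 1 | 1
0 | 1 | 1 | 1
1 | 0 | 0 | 0
1 | 1 | 1 | 1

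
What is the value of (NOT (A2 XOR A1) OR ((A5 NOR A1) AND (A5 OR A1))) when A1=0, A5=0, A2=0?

Substituting: (NOT (0 XOR 0) OR ((0 NOR 0) AND (0 OR 0)))
= 1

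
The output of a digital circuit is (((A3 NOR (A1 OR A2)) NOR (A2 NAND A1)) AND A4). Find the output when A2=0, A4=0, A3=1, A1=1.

Substituting: (((1 NOR (1 OR 0)) NOR (0 NAND 1)) AND 0)
= 0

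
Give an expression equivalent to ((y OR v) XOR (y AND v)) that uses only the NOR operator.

((((((y NOR v) NOR (y NOR v)) NOR ((y NOR y) NOR (v NOR v))) NOR (((y NOR v) NOR (y NOR v)) NOR ((y NOR y) NOR (v NOR v)))) NOR ((((y NOR v) NOR (y NOR v)) NOR ((y NOR y) NOR (v NOR v))) NOR (((y NOR v) NOR (y NOR v)) NOR ((y NOR y) NOR (v NOR v))))) NOR ((((((y NOR v) NOR (y NOR v)) NOR ((y NOR v) NOR (y NOR v))) NOR (((y NOR y) NOR (v NOR v)) NOR ((y NOR y) NOR (v NOR v)))) NOR ((((y NOR v) NOR (y NOR v)) NOR ((y NOR v) NOR (y NOR v))) NOR (((y NOR y) NOR (v NOR v)) NOR ((y NOR y) NOR (v NOR v))))) NOR (((((y NOR v) NOR (y NOR v)) NOR ((y NOR v) NOR (y NOR v))) NOR (((y NOR y) NOR (v NOR v)) NOR ((y NOR y) NOR (v NOR v)))) NOR ((((y NOR v) NOR (y NOR v)) NOR ((y NOR v) NOR (y NOR v))) NOR (((y NOR y) NOR (v NOR v)) NOR ((y NOR y) NOR (v NOR v)))))))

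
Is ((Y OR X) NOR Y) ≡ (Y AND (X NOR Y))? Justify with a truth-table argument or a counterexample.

No. Counterexample: with X=0, Y=0, Expression 1 = 1 but Expression 2 = 0.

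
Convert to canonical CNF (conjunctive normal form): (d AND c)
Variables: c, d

(c OR d) AND (c OR NOT d) AND (NOT c OR d)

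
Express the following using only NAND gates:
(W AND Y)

((W NAND Y) NAND (W NAND Y))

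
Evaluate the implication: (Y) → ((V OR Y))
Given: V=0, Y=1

Antecedent (Y) = 1; consequent ((V OR Y)) = 1.
1 → 1 = 1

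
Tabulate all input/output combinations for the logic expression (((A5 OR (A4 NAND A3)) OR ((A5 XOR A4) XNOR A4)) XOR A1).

A3 | A1 | A4 | A5 | Output
--------------------------
0 | 0 | 0 | 0 | 1
0 | 0 | 0 | 1 | 1
0 | 0 | 1 | 0 | 1
0 | 0 | 1 | 1 | 1
0 | 1 | 0 | 0 | 0
0 | 1 | 0 | 1 | 0
0 | 1 | 1 | 0 | 0
0 | 1 | 1 | 1 | 0
1 | 0 | 0 | 0 | 1
1 | 0 | 0 | 1 | 1
1 | 0 | 1 | 0 | 1
1 | 0 | 1 | 1 | 1
1 | 1 | 0 | 0 | 0
1 | 1 | 0 | 1 | 0
1 | 1 | 1 | 0 | 0
1 | 1 | 1 | 1 | 0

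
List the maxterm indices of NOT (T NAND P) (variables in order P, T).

ΠM(0, 1, 2) = (P OR T) AND (P OR NOT T) AND (NOT P OR T)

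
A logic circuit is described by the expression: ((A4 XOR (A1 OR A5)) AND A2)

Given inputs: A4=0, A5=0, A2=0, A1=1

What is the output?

Substituting: ((0 XOR (1 OR 0)) AND 0)
= 0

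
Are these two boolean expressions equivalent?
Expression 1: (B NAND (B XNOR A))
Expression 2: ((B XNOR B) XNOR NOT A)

No. Counterexample: with A=1, B=0, Expression 1 = 1 but Expression 2 = 0.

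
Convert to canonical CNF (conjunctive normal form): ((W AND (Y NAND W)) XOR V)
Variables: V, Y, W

(V OR Y OR W) AND (V OR NOT Y OR W) AND (V OR NOT Y OR NOT W) AND (NOT V OR Y OR NOT W)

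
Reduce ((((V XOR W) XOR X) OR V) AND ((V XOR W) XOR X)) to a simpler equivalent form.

By absorption (E AND (E OR v) = E):
= ((V XOR W) XOR X)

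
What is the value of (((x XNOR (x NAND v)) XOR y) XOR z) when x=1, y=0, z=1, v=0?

Substituting: (((1 XNOR (1 NAND 0)) XOR 0) XOR 1)
= 0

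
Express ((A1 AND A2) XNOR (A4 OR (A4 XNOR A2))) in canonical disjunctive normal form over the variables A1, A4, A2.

(NOT A1 AND NOT A4 AND A2) OR (A1 AND A4 AND A2)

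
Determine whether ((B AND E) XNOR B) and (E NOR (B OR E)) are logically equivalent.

No. Counterexample: with B=0, E=1, Expression 1 = 1 but Expression 2 = 0.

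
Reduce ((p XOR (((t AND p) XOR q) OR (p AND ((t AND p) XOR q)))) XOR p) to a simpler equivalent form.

By XOR self-cancellation ((E XOR v) XOR v = E) then absorption (E OR (E AND v) = E):
= ((t AND p) XOR q)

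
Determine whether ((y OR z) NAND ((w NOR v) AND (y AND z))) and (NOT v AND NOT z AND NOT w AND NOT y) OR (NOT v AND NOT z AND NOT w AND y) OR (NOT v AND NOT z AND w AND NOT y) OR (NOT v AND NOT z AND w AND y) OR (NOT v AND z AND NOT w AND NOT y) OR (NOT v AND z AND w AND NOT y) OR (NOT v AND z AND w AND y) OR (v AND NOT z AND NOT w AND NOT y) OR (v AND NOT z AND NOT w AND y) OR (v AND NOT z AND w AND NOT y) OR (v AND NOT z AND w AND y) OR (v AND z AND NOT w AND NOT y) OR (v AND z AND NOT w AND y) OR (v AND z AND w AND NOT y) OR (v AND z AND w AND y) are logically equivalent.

Yes, they are equivalent — the two output columns agree on all 16 assignments:
v | z | w | y | Expression 1 | Expression 2
-------------------------------------------
0 | 0 | 0 | 0 | 1 | 1
0 | 0 | 0 | 1 | 1 | 1
0 | 0 | 1 | 0 | 1 | 1
0 | 0 | 1 | 1 | 1 | 1
0 | 1 | 0 | 0 | 1 | 1
0 | 1 | 0 | 1 | 0 | 0
0 | 1 | 1 | 0 | 1 | 1
0 | 1 | 1 | 1 | 1 | 1
1 | 0 | 0 | 0 | 1 | 1
1 | 0 | 0 | 1 | 1 | 1
1 | 0 | 1 | 0 | 1 | 1
1 | 0 | 1 | 1 | 1 | 1
1 | 1 | 0 | 0 | 1 | 1
1 | 1 | 0 | 1 | 1 | 1
1 | 1 | 1 | 0 | 1 | 1
1 | 1 | 1 | 1 | 1 | 1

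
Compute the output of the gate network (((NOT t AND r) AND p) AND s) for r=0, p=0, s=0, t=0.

Substituting: (((NOT 0 AND 0) AND 0) AND 0)
= 0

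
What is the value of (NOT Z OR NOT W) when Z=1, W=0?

Substituting: (NOT 1 OR NOT 0)
= 1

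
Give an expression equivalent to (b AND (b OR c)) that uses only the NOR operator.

((b NOR b) NOR (((b NOR c) NOR (b NOR c)) NOR ((b NOR c) NOR (b NOR c))))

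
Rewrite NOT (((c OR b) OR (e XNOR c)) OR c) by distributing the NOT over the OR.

NOT ((c OR b) OR (e XNOR c)) AND NOT c
De Morgan's: NOT(OR of terms) = AND of negations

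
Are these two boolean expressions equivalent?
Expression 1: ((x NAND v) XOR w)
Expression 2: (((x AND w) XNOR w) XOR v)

No. Counterexample: with x=0, v=1, w=0, Expression 1 = 1 but Expression 2 = 0.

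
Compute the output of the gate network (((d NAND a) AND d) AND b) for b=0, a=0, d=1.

Substituting: (((1 NAND 0) AND 1) AND 0)
= 0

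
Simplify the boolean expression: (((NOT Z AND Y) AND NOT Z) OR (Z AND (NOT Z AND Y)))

By distribution ((E AND v) OR (E AND NOT v) = E):
= (NOT Z AND Y)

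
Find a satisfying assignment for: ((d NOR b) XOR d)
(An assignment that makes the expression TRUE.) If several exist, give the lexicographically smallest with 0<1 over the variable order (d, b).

d=0, b=0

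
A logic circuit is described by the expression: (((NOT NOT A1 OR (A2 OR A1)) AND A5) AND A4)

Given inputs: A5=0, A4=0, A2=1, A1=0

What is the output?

Substituting: (((NOT NOT 0 OR (1 OR 0)) AND 0) AND 0)
= 0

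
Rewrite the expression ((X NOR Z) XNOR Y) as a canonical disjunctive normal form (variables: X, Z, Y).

(NOT X AND NOT Z AND Y) OR (NOT X AND Z AND NOT Y) OR (X AND NOT Z AND NOT Y) OR (X AND Z AND NOT Y)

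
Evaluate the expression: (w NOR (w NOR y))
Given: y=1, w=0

Substituting: (0 NOR (0 NOR 1))
= 1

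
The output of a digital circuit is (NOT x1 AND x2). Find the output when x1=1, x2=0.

Substituting: (NOT 1 AND 0)
= 0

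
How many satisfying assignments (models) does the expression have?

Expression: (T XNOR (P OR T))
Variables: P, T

Satisfying assignments: (0,0), (0,1), (1,1)
Count: 3 out of 4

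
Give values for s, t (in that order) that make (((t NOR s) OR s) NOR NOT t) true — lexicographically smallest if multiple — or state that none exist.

s=0, t=1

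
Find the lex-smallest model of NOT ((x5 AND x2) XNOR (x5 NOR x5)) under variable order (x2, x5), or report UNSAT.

x2=0, x5=0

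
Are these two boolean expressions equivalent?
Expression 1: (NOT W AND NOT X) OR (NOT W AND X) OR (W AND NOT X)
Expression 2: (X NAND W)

Yes, they are equivalent — the two output columns agree on all 4 assignments:
W | X | Expression 1 | Expression 2
-----------------------------------
0 | 0 | 1 | 1
0 | 1 | 1 | 1
1 | 0 | 1 | 1
1 | 1 | 0 | 0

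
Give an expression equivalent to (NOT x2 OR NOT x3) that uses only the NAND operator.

(((x2 NAND x2) NAND (x2 NAND x2)) NAND ((x3 NAND x3) NAND (x3 NAND x3)))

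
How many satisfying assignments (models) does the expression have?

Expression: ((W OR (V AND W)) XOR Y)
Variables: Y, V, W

Satisfying assignments: (0,0,1), (0,1,1), (1,0,0), (1,1,0)
Count: 4 out of 8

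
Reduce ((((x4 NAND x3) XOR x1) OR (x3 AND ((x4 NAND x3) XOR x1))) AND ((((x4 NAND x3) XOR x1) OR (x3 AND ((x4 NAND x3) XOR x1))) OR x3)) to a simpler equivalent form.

By absorption (E AND (E OR v) = E) then absorption (E OR (E AND v) = E):
= ((x4 NAND x3) XOR x1)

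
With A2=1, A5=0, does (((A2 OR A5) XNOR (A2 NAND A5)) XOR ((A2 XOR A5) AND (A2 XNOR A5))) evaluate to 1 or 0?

Substituting: (((1 OR 0) XNOR (1 NAND 0)) XOR ((1 XOR 0) AND (1 XNOR 0)))
= 1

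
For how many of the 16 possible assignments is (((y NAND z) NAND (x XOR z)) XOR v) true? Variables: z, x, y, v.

Satisfying assignments: (0,0,0,0), (0,0,1,0), (0,1,0,1), (0,1,1,1), (1,0,0,1), (1,0,1,0), (1,1,0,0), (1,1,1,0)
Count: 8 out of 16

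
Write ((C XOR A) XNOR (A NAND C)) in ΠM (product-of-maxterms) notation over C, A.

ΠM(0) = (C OR A)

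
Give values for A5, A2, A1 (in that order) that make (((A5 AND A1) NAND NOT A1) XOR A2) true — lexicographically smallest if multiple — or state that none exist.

A5=0, A2=0, A1=0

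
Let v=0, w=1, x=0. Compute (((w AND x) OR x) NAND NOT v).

Substituting: (((1 AND 0) OR 0) NAND NOT 0)
= 1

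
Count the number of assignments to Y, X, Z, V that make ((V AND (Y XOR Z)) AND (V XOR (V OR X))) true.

No assignment satisfies the expression.
Count: 0 out of 16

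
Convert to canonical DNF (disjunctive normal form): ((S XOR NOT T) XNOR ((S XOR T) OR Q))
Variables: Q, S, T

(Q AND NOT S AND NOT T) OR (Q AND S AND T)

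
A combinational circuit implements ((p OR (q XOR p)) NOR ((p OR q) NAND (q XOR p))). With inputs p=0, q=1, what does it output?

Substituting: ((0 OR (1 XOR 0)) NOR ((0 OR 1) NAND (1 XOR 0)))
= 0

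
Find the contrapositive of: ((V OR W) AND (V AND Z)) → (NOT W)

Contrapositive: W → NOT ((V OR W) AND (V AND Z))
Note: A statement and its contrapositive are logically equivalent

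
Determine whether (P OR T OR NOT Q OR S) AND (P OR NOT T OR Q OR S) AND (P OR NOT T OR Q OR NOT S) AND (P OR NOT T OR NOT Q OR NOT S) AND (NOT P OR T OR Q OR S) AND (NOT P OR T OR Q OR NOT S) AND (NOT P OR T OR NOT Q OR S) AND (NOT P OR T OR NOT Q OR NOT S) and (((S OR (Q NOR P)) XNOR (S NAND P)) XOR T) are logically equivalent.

Yes, they are equivalent — the two output columns agree on all 16 assignments:
P | T | Q | S | Expression 1 | Expression 2
-------------------------------------------
0 | 0 | 0 | 0 | 1 | 1
0 | 0 | 0 | 1 | 1 | 1
0 | 0 | 1 | 0 | 0 | 0
0 | 0 | 1 | 1 | 1 | 1
0 | 1 | 0 | 0 | 0 | 0
0 | 1 | 0 | 1 | 0 | 0
0 | 1 | 1 | 0 | 1 | 1
0 | 1 | 1 | 1 | 0 | 0
1 | 0 | 0 | 0 | 0 | 0
1 | 0 | 0 | 1 | 0 | 0
1 | 0 | 1 | 0 | 0 | 0
1 | 0 | 1 | 1 | 0 | 0
1 | 1 | 0 | 0 | 1 | 1
1 | 1 | 0 | 1 | 1 | 1
1 | 1 | 1 | 0 | 1 | 1
1 | 1 | 1 | 1 | 1 | 1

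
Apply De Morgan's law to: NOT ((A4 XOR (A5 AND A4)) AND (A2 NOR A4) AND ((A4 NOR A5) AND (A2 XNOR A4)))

NOT (A4 XOR (A5 AND A4)) OR NOT (A2 NOR A4) OR NOT ((A4 NOR A5) AND (A2 XNOR A4))
De Morgan's: NOT(AND of terms) = OR of negations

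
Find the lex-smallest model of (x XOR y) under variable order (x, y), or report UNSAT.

x=0, y=1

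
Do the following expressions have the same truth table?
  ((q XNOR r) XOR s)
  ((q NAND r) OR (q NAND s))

No. Counterexample: with q=0, r=0, s=1, Expression 1 = 0 but Expression 2 = 1.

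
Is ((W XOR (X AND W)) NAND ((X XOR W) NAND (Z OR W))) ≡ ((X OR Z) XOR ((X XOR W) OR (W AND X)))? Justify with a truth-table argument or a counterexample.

No. Counterexample: with X=0, W=0, Z=0, Expression 1 = 1 but Expression 2 = 0.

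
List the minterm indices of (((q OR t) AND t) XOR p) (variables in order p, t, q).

Σm(2, 3, 4, 5) = (NOT p AND t AND NOT q) OR (NOT p AND t AND q) OR (p AND NOT t AND NOT q) OR (p AND NOT t AND q)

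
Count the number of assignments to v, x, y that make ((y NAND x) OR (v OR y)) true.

Satisfying assignments: (0,0,0), (0,0,1), (0,1,0), (0,1,1), (1,0,0), (1,0,1), (1,1,0), (1,1,1)
Count: 8 out of 8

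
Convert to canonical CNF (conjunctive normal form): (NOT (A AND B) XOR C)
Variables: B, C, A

(B OR NOT C OR A) AND (B OR NOT C OR NOT A) AND (NOT B OR C OR NOT A) AND (NOT B OR NOT C OR A)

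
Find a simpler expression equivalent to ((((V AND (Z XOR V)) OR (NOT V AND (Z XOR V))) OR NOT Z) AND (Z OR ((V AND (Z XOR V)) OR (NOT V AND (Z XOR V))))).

By distribution ((E OR v) AND (E OR NOT v) = E) then distribution ((E AND v) OR (E AND NOT v) = E):
= (Z XOR V)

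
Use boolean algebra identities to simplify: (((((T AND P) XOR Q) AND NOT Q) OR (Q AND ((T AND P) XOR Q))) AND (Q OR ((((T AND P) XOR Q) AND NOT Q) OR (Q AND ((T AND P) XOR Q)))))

By absorption (E AND (E OR v) = E) then distribution ((E AND v) OR (E AND NOT v) = E):
= ((T AND P) XOR Q)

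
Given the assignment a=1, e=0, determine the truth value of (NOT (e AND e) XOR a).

Substituting: (NOT (0 AND 0) XOR 1)
= 0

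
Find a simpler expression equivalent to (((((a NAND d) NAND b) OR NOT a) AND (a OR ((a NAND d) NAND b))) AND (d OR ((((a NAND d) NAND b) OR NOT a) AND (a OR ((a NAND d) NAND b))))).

By absorption (E AND (E OR v) = E) then distribution ((E OR v) AND (E OR NOT v) = E):
= ((a NAND d) NAND b)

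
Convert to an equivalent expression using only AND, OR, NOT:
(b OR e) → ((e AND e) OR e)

NOT (b OR e) OR ((e AND e) OR e)
(Implication elimination: A → B = NOT A OR B)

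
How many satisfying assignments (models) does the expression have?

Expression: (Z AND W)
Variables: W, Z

Satisfying assignments: (1,1)
Count: 1 out of 4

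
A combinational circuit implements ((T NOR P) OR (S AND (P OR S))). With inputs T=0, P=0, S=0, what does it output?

Substituting: ((0 NOR 0) OR (0 AND (0 OR 0)))
= 1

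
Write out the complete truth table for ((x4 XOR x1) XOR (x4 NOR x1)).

x1 | x4 | Output
----------------
0 | 0 | 1
0 | 1 | 1
1 | 0 | 1
1 | 1 | 0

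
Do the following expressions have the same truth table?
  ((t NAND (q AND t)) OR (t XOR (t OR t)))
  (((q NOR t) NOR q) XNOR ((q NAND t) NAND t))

No. Counterexample: with t=0, q=0, Expression 1 = 1 but Expression 2 = 0.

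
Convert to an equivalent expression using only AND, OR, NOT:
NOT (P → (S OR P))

P AND NOT (S OR P)
(Negated implication: NOT(A → B) = A AND NOT B)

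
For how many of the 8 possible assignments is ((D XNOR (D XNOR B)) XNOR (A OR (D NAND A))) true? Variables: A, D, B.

Satisfying assignments: (0,0,1), (0,1,1), (1,0,1), (1,1,1)
Count: 4 out of 8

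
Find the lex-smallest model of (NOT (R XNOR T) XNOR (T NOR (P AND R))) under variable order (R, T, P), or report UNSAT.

R=1, T=0, P=0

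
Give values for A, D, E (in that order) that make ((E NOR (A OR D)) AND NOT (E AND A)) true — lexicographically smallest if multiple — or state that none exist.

A=0, D=0, E=0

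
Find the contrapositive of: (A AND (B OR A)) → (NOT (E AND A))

Contrapositive: (E AND A) → NOT (A AND (B OR A))
Note: A statement and its contrapositive are logically equivalent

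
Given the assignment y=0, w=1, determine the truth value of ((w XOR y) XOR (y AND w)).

Substituting: ((1 XOR 0) XOR (0 AND 1))
= 1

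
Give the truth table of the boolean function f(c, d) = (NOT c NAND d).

c | d | Output
--------------
0 | 0 | 1
0 | 1 | 0
1 | 0 | 1
1 | 1 | 1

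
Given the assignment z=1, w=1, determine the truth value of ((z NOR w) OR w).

Substituting: ((1 NOR 1) OR 1)
= 1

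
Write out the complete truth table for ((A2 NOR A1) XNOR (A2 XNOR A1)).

A1 | A2 | Output
----------------
0 | 0 | 1
0 | 1 | 1
1 | 0 | 1
1 | 1 | 0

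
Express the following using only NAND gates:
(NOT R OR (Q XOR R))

(((R NAND R) NAND (R NAND R)) NAND (((Q NAND (Q NAND R)) NAND (R NAND (Q NAND R))) NAND ((Q NAND (Q NAND R)) NAND (R NAND (Q NAND R)))))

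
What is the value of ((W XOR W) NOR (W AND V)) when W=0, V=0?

Substituting: ((0 XOR 0) NOR (0 AND 0))
= 1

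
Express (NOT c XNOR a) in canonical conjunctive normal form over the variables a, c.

(a OR c) AND (NOT a OR NOT c)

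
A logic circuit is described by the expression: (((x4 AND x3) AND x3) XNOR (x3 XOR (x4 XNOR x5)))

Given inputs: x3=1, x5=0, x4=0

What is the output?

Substituting: (((0 AND 1) AND 1) XNOR (1 XOR (0 XNOR 0)))
= 1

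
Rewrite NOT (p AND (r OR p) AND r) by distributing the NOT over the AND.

NOT p OR NOT (r OR p) OR NOT r
De Morgan's: NOT(AND of terms) = OR of negations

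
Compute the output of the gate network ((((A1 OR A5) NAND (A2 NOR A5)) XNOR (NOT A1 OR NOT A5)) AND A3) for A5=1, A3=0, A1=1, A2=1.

Substituting: ((((1 OR 1) NAND (1 NOR 1)) XNOR (NOT 1 OR NOT 1)) AND 0)
= 0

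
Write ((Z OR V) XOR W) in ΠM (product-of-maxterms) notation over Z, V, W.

ΠM(0, 3, 5, 7) = (Z OR V OR W) AND (Z OR NOT V OR NOT W) AND (NOT Z OR V OR NOT W) AND (NOT Z OR NOT V OR NOT W)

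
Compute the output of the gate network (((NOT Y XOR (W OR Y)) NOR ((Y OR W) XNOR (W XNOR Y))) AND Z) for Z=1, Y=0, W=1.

Substituting: (((NOT 0 XOR (1 OR 0)) NOR ((0 OR 1) XNOR (1 XNOR 0))) AND 1)
= 1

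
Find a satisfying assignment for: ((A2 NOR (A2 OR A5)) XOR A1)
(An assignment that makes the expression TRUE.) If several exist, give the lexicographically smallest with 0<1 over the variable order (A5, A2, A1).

A5=0, A2=0, A1=0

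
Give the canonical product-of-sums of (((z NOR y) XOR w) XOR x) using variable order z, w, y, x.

ΠM(1, 2, 4, 7, 8, 10, 13, 15) = (z OR w OR y OR NOT x) AND (z OR w OR NOT y OR x) AND (z OR NOT w OR y OR x) AND (z OR NOT w OR NOT y OR NOT x) AND (NOT z OR w OR y OR x) AND (NOT z OR w OR NOT y OR x) AND (NOT z OR NOT w OR y OR NOT x) AND (NOT z OR NOT w OR NOT y OR NOT x)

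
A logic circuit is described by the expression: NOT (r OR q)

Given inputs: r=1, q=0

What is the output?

Substituting: NOT (1 OR 0)
= 0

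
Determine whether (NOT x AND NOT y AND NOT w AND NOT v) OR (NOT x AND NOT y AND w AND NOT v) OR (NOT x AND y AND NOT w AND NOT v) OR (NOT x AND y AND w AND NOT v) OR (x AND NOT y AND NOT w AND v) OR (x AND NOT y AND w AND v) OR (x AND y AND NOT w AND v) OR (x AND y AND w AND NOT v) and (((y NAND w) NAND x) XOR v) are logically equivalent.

Yes, they are equivalent — the two output columns agree on all 16 assignments:
x | y | w | v | Expression 1 | Expression 2
-------------------------------------------
0 | 0 | 0 | 0 | 1 | 1
0 | 0 | 0 | 1 | 0 | 0
0 | 0 | 1 | 0 | 1 | 1
0 | 0 | 1 | 1 | 0 | 0
0 | 1 | 0 | 0 | 1 | 1
0 | 1 | 0 | 1 | 0 | 0
0 | 1 | 1 | 0 | 1 | 1
0 | 1 | 1 | 1 | 0 | 0
1 | 0 | 0 | 0 | 0 | 0
1 | 0 | 0 | 1 | 1 | 1
1 | 0 | 1 | 0 | 0 | 0
1 | 0 | 1 | 1 | 1 | 1
1 | 1 | 0 | 0 | 0 | 0
1 | 1 | 0 | 1 | 1 | 1
1 | 1 | 1 | 0 | 1 | 1
1 | 1 | 1 | 1 | 0 | 0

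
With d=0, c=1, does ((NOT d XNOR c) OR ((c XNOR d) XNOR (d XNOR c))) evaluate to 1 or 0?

Substituting: ((NOT 0 XNOR 1) OR ((1 XNOR 0) XNOR (0 XNOR 1)))
= 1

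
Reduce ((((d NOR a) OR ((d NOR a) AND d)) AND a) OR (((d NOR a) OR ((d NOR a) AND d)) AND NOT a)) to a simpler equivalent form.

By distribution ((E AND v) OR (E AND NOT v) = E) then absorption (E OR (E AND v) = E):
= (d NOR a)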